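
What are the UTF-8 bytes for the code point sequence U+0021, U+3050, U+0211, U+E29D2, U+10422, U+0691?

U+0021: 1-byte form → 21.
U+3050: 3-byte form → E3 81 90.
U+0211: 2-byte form → C8 91.
U+E29D2: 4-byte form → F3 A2 A7 92.
U+10422: 4-byte form → F0 90 90 A2.
U+0691: 2-byte form → DA 91.
Concatenated (16 bytes): 21 E3 81 90 C8 91 F3 A2 A7 92 F0 90 90 A2 DA 91.

21 E3 81 90 C8 91 F3 A2 A7 92 F0 90 90 A2 DA 91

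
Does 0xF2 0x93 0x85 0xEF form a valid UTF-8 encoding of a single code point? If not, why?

invalid (non-continuation byte where continuation expected)

Leading byte 0xF2 = 11110010 → 4-byte form.
Byte 4 is 0xEF = 11101111, which is not 10xxxxxx — expected a continuation byte.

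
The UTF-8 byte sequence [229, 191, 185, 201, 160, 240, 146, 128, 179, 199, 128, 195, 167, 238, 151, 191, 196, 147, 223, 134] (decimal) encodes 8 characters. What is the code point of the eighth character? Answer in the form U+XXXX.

U+07C6

Offset 0: leading byte 0xE5 = 11100101 → 3-byte char #1 = E5 BF B9.
Offset 3: leading byte 0xC9 = 11001001 → 2-byte char #2 = C9 A0.
Offset 5: leading byte 0xF0 = 11110000 → 4-byte char #3 = F0 92 80 B3.
Offset 9: leading byte 0xC7 = 11000111 → 2-byte char #4 = C7 80.
Offset 11: leading byte 0xC3 = 11000011 → 2-byte char #5 = C3 A7.
Offset 13: leading byte 0xEE = 11101110 → 3-byte char #6 = EE 97 BF.
Offset 16: leading byte 0xC4 = 11000100 → 2-byte char #7 = C4 93.
Offset 18: leading byte 0xDF = 11011111 → 2-byte char #8 = DF 86.
Leading byte 0xDF = 11011111 matches 110xxxxx → 2-byte sequence.
Byte 1: 0xDF = 11011111, payload 11111 (5 bits).
Byte 2: 0x86 = 10000110 (10xxxxxx ✓), payload 000110.
Concatenate: 11111000110 = 0x7C6 (11 bits → U+07C6).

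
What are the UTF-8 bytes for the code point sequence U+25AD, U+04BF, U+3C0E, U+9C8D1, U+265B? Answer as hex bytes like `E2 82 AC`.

E2 96 AD D2 BF E3 B0 8E F2 9C A3 91 E2 99 9B

U+25AD: 3-byte form → E2 96 AD.
U+04BF: 2-byte form → D2 BF.
U+3C0E: 3-byte form → E3 B0 8E.
U+9C8D1: 4-byte form → F2 9C A3 91.
U+265B: 3-byte form → E2 99 9B.
Concatenated (15 bytes): E2 96 AD D2 BF E3 B0 8E F2 9C A3 91 E2 99 9B.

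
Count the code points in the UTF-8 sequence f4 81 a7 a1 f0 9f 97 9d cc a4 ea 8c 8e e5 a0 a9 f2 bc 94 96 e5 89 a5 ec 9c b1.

Byte at offset 0: 0xF4 = 11110100 → 4-byte char (#1). Advance 4.
Byte at offset 4: 0xF0 = 11110000 → 4-byte char (#2). Advance 4.
Byte at offset 8: 0xCC = 11001100 → 2-byte char (#3). Advance 2.
Byte at offset 10: 0xEA = 11101010 → 3-byte char (#4). Advance 3.
Byte at offset 13: 0xE5 = 11100101 → 3-byte char (#5). Advance 3.
Byte at offset 16: 0xF2 = 11110010 → 4-byte char (#6). Advance 4.
Byte at offset 20: 0xE5 = 11100101 → 3-byte char (#7). Advance 3.
Byte at offset 23: 0xEC = 11101100 → 3-byte char (#8). Advance 3.
Reached end at offset 26 after 8 code points.

8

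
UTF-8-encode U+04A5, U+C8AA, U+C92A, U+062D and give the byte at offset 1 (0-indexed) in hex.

0xA5

U+04A5 → 2-byte form D2 A5 at offsets 0–1.
Offset 1 falls in char 1's range; it's byte 2 of D2 A5 = 0xA5.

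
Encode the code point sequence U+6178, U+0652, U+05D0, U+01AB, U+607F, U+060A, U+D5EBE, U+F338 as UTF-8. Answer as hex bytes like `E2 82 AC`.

E6 85 B8 D9 92 D7 90 C6 AB E6 81 BF D8 8A F3 95 BA BE EF 8C B8

U+6178: 3-byte form → E6 85 B8.
U+0652: 2-byte form → D9 92.
U+05D0: 2-byte form → D7 90.
U+01AB: 2-byte form → C6 AB.
U+607F: 3-byte form → E6 81 BF.
U+060A: 2-byte form → D8 8A.
U+D5EBE: 4-byte form → F3 95 BA BE.
U+F338: 3-byte form → EF 8C B8.
Concatenated (21 bytes): E6 85 B8 D9 92 D7 90 C6 AB E6 81 BF D8 8A F3 95 BA BE EF 8C B8.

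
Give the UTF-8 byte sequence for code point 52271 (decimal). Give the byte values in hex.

EC B0 AF

U+CC2F = 0xCC2F = 52271 decimal. In range U+0800–U+FFFF → 3-byte form: 1110xxxx 10xxxxxx 10xxxxxx.
Binary (16 bits): 1100110000101111.
Split 4+6+6: 1100 | 110000 | 101111.
Byte 1: 11101100 = 0xEC.
Byte 2: 10110000 = 0xB0.
Byte 3: 10101111 = 0xAF.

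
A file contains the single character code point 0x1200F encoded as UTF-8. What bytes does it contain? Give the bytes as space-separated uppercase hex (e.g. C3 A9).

F0 92 80 8F

U+1200F = 0x1200F = 73743 decimal. In range U+10000–U+10FFFF → 4-byte form: 11110xxx 10xxxxxx 10xxxxxx 10xxxxxx.
Binary (21 bits): 000010010000000001111.
Split 3+6+6+6: 000 | 010010 | 000000 | 001111.
Byte 1: 11110000 = 0xF0.
Byte 2: 10010010 = 0x92.
Byte 3: 10000000 = 0x80.
Byte 4: 10001111 = 0x8F.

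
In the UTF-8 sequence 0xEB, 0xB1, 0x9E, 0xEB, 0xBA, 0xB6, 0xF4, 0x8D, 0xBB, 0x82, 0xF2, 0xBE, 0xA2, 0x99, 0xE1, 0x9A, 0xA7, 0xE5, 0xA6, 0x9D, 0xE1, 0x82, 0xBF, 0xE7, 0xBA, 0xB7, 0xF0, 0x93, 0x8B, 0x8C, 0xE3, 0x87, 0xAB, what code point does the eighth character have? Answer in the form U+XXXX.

U+7EB7

Offset 0: leading byte 0xEB = 11101011 → 3-byte char #1 = EB B1 9E.
Offset 3: leading byte 0xEB = 11101011 → 3-byte char #2 = EB BA B6.
Offset 6: leading byte 0xF4 = 11110100 → 4-byte char #3 = F4 8D BB 82.
Offset 10: leading byte 0xF2 = 11110010 → 4-byte char #4 = F2 BE A2 99.
Offset 14: leading byte 0xE1 = 11100001 → 3-byte char #5 = E1 9A A7.
Offset 17: leading byte 0xE5 = 11100101 → 3-byte char #6 = E5 A6 9D.
Offset 20: leading byte 0xE1 = 11100001 → 3-byte char #7 = E1 82 BF.
Offset 23: leading byte 0xE7 = 11100111 → 3-byte char #8 = E7 BA B7.
Leading byte 0xE7 = 11100111 matches 1110xxxx → 3-byte sequence.
Byte 1: 0xE7 = 11100111, payload 0111 (4 bits).
Byte 2: 0xBA = 10111010 (10xxxxxx ✓), payload 111010.
Byte 3: 0xB7 = 10110111 (10xxxxxx ✓), payload 110111.
Concatenate: 0111111010110111 = 0x7EB7 (16 bits → U+7EB7).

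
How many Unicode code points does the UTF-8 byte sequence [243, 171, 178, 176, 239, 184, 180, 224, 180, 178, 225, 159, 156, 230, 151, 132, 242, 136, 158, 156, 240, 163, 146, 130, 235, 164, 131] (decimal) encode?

8

Byte at offset 0: 0xF3 = 11110011 → 4-byte char (#1). Advance 4.
Byte at offset 4: 0xEF = 11101111 → 3-byte char (#2). Advance 3.
Byte at offset 7: 0xE0 = 11100000 → 3-byte char (#3). Advance 3.
Byte at offset 10: 0xE1 = 11100001 → 3-byte char (#4). Advance 3.
Byte at offset 13: 0xE6 = 11100110 → 3-byte char (#5). Advance 3.
Byte at offset 16: 0xF2 = 11110010 → 4-byte char (#6). Advance 4.
Byte at offset 20: 0xF0 = 11110000 → 4-byte char (#7). Advance 4.
Byte at offset 24: 0xEB = 11101011 → 3-byte char (#8). Advance 3.
Reached end at offset 27 after 8 code points.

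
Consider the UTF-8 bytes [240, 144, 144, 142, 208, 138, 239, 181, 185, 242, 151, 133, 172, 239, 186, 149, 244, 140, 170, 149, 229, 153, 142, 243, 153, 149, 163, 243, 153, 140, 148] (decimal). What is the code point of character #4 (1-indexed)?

U+9716C

Offset 0: leading byte 0xF0 = 11110000 → 4-byte char #1 = F0 90 90 8E.
Offset 4: leading byte 0xD0 = 11010000 → 2-byte char #2 = D0 8A.
Offset 6: leading byte 0xEF = 11101111 → 3-byte char #3 = EF B5 B9.
Offset 9: leading byte 0xF2 = 11110010 → 4-byte char #4 = F2 97 85 AC.
Leading byte 0xF2 = 11110010 matches 11110xxx → 4-byte sequence.
Byte 1: 0xF2 = 11110010, payload 010 (3 bits).
Byte 2: 0x97 = 10010111 (10xxxxxx ✓), payload 010111.
Byte 3: 0x85 = 10000101 (10xxxxxx ✓), payload 000101.
Byte 4: 0xAC = 10101100 (10xxxxxx ✓), payload 101100.
Concatenate: 010010111000101101100 = 0x9716C (21 bits → U+9716C).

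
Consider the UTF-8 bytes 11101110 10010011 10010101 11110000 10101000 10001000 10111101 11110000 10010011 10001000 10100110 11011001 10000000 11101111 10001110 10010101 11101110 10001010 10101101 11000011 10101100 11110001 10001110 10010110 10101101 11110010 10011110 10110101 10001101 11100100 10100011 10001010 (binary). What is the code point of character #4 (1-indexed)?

Offset 0: leading byte 0xEE = 11101110 → 3-byte char #1 = EE 93 95.
Offset 3: leading byte 0xF0 = 11110000 → 4-byte char #2 = F0 A8 88 BD.
Offset 7: leading byte 0xF0 = 11110000 → 4-byte char #3 = F0 93 88 A6.
Offset 11: leading byte 0xD9 = 11011001 → 2-byte char #4 = D9 80.
Leading byte 0xD9 = 11011001 matches 110xxxxx → 2-byte sequence.
Byte 1: 0xD9 = 11011001, payload 11001 (5 bits).
Byte 2: 0x80 = 10000000 (10xxxxxx ✓), payload 000000.
Concatenate: 11001000000 = 0x640 (11 bits → U+0640).

U+0640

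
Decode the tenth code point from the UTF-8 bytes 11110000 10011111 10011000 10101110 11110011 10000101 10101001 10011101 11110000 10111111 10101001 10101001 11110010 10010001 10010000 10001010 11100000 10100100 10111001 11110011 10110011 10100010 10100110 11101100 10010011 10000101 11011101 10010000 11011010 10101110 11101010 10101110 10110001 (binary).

Offset 0: leading byte 0xF0 = 11110000 → 4-byte char #1 = F0 9F 98 AE.
Offset 4: leading byte 0xF3 = 11110011 → 4-byte char #2 = F3 85 A9 9D.
Offset 8: leading byte 0xF0 = 11110000 → 4-byte char #3 = F0 BF A9 A9.
Offset 12: leading byte 0xF2 = 11110010 → 4-byte char #4 = F2 91 90 8A.
Offset 16: leading byte 0xE0 = 11100000 → 3-byte char #5 = E0 A4 B9.
Offset 19: leading byte 0xF3 = 11110011 → 4-byte char #6 = F3 B3 A2 A6.
Offset 23: leading byte 0xEC = 11101100 → 3-byte char #7 = EC 93 85.
Offset 26: leading byte 0xDD = 11011101 → 2-byte char #8 = DD 90.
Offset 28: leading byte 0xDA = 11011010 → 2-byte char #9 = DA AE.
Offset 30: leading byte 0xEA = 11101010 → 3-byte char #10 = EA AE B1.
Leading byte 0xEA = 11101010 matches 1110xxxx → 3-byte sequence.
Byte 1: 0xEA = 11101010, payload 1010 (4 bits).
Byte 2: 0xAE = 10101110 (10xxxxxx ✓), payload 101110.
Byte 3: 0xB1 = 10110001 (10xxxxxx ✓), payload 110001.
Concatenate: 1010101110110001 = 0xABB1 (16 bits → U+ABB1).

U+ABB1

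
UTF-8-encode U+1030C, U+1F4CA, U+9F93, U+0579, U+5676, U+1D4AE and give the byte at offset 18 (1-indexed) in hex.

0x9D

1-indexed offset 18 is 0-indexed offset 17.
U+1030C → 4-byte form F0 90 8C 8C at offsets 0–3.
U+1F4CA → 4-byte form F0 9F 93 8A at offsets 4–7.
U+9F93 → 3-byte form E9 BE 93 at offsets 8–10.
U+0579 → 2-byte form D5 B9 at offsets 11–12.
U+5676 → 3-byte form E5 99 B6 at offsets 13–15.
U+1D4AE → 4-byte form F0 9D 92 AE at offsets 16–19.
Offset 17 falls in char 6's range; it's byte 2 of F0 9D 92 AE = 0x9D.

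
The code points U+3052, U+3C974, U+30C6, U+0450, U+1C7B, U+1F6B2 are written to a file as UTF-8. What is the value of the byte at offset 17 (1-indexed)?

1-indexed offset 17 is 0-indexed offset 16.
U+3052 → 3-byte form E3 81 92 at offsets 0–2.
U+3C974 → 4-byte form F0 BC A5 B4 at offsets 3–6.
U+30C6 → 3-byte form E3 83 86 at offsets 7–9.
U+0450 → 2-byte form D1 90 at offsets 10–11.
U+1C7B → 3-byte form E1 B1 BB at offsets 12–14.
U+1F6B2 → 4-byte form F0 9F 9A B2 at offsets 15–18.
Offset 16 falls in char 6's range; it's byte 2 of F0 9F 9A B2 = 0x9F.

0x9F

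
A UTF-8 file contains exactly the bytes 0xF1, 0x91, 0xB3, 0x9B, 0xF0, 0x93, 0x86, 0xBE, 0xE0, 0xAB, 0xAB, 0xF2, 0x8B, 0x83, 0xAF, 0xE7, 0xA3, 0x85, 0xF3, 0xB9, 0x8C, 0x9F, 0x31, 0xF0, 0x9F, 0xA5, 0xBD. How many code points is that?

Byte at offset 0: 0xF1 = 11110001 → 4-byte char (#1). Advance 4.
Byte at offset 4: 0xF0 = 11110000 → 4-byte char (#2). Advance 4.
Byte at offset 8: 0xE0 = 11100000 → 3-byte char (#3). Advance 3.
Byte at offset 11: 0xF2 = 11110010 → 4-byte char (#4). Advance 4.
Byte at offset 15: 0xE7 = 11100111 → 3-byte char (#5). Advance 3.
Byte at offset 18: 0xF3 = 11110011 → 4-byte char (#6). Advance 4.
Byte at offset 22: 0x31 = 00110001 → 1-byte char (#7). Advance 1.
Byte at offset 23: 0xF0 = 11110000 → 4-byte char (#8). Advance 4.
Reached end at offset 27 after 8 code points.

8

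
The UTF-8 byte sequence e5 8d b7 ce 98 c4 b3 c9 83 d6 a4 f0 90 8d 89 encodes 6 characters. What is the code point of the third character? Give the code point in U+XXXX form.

U+0133

Offset 0: leading byte 0xE5 = 11100101 → 3-byte char #1 = E5 8D B7.
Offset 3: leading byte 0xCE = 11001110 → 2-byte char #2 = CE 98.
Offset 5: leading byte 0xC4 = 11000100 → 2-byte char #3 = C4 B3.
Leading byte 0xC4 = 11000100 matches 110xxxxx → 2-byte sequence.
Byte 1: 0xC4 = 11000100, payload 00100 (5 bits).
Byte 2: 0xB3 = 10110011 (10xxxxxx ✓), payload 110011.
Concatenate: 00100110011 = 0x133 (11 bits → U+0133).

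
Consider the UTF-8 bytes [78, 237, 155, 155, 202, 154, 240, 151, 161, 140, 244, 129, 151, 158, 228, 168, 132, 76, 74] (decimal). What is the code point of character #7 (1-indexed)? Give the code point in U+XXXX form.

U+004C

Offset 0: leading byte 0x4E = 01001110 → 1-byte char #1 = 4E.
Offset 1: leading byte 0xED = 11101101 → 3-byte char #2 = ED 9B 9B.
Offset 4: leading byte 0xCA = 11001010 → 2-byte char #3 = CA 9A.
Offset 6: leading byte 0xF0 = 11110000 → 4-byte char #4 = F0 97 A1 8C.
Offset 10: leading byte 0xF4 = 11110100 → 4-byte char #5 = F4 81 97 9E.
Offset 14: leading byte 0xE4 = 11100100 → 3-byte char #6 = E4 A8 84.
Offset 17: leading byte 0x4C = 01001100 → 1-byte char #7 = 4C.
Leading byte 0x4C = 01001100 matches 0xxxxxxx → 1-byte sequence.
Byte 1: 0x4C = 01001100, payload 1001100 (7 bits).
Concatenate: 1001100 = 0x4C (7 bits → U+004C).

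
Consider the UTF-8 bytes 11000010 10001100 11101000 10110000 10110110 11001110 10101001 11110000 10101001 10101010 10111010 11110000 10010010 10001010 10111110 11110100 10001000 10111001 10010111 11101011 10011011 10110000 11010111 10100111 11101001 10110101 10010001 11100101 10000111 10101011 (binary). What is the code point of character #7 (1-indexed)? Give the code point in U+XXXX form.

Offset 0: leading byte 0xC2 = 11000010 → 2-byte char #1 = C2 8C.
Offset 2: leading byte 0xE8 = 11101000 → 3-byte char #2 = E8 B0 B6.
Offset 5: leading byte 0xCE = 11001110 → 2-byte char #3 = CE A9.
Offset 7: leading byte 0xF0 = 11110000 → 4-byte char #4 = F0 A9 AA BA.
Offset 11: leading byte 0xF0 = 11110000 → 4-byte char #5 = F0 92 8A BE.
Offset 15: leading byte 0xF4 = 11110100 → 4-byte char #6 = F4 88 B9 97.
Offset 19: leading byte 0xEB = 11101011 → 3-byte char #7 = EB 9B B0.
Leading byte 0xEB = 11101011 matches 1110xxxx → 3-byte sequence.
Byte 1: 0xEB = 11101011, payload 1011 (4 bits).
Byte 2: 0x9B = 10011011 (10xxxxxx ✓), payload 011011.
Byte 3: 0xB0 = 10110000 (10xxxxxx ✓), payload 110000.
Concatenate: 1011011011110000 = 0xB6F0 (16 bits → U+B6F0).

U+B6F0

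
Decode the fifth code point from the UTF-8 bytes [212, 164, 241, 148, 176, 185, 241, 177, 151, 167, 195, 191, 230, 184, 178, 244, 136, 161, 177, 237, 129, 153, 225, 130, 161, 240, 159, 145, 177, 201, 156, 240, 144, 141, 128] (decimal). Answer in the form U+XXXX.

Offset 0: leading byte 0xD4 = 11010100 → 2-byte char #1 = D4 A4.
Offset 2: leading byte 0xF1 = 11110001 → 4-byte char #2 = F1 94 B0 B9.
Offset 6: leading byte 0xF1 = 11110001 → 4-byte char #3 = F1 B1 97 A7.
Offset 10: leading byte 0xC3 = 11000011 → 2-byte char #4 = C3 BF.
Offset 12: leading byte 0xE6 = 11100110 → 3-byte char #5 = E6 B8 B2.
Leading byte 0xE6 = 11100110 matches 1110xxxx → 3-byte sequence.
Byte 1: 0xE6 = 11100110, payload 0110 (4 bits).
Byte 2: 0xB8 = 10111000 (10xxxxxx ✓), payload 111000.
Byte 3: 0xB2 = 10110010 (10xxxxxx ✓), payload 110010.
Concatenate: 0110111000110010 = 0x6E32 (16 bits → U+6E32).

U+6E32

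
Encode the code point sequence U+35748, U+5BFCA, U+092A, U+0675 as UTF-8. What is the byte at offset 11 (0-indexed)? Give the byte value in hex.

U+35748 → 4-byte form F0 B5 9D 88 at offsets 0–3.
U+5BFCA → 4-byte form F1 9B BF 8A at offsets 4–7.
U+092A → 3-byte form E0 A4 AA at offsets 8–10.
U+0675 → 2-byte form D9 B5 at offsets 11–12.
Offset 11 falls in char 4's range; it's byte 1 of D9 B5 = 0xD9.

0xD9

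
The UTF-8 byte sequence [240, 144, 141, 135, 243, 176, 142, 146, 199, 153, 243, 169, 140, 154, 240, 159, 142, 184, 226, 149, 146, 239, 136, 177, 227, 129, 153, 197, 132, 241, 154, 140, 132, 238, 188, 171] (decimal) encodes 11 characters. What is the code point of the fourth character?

Offset 0: leading byte 0xF0 = 11110000 → 4-byte char #1 = F0 90 8D 87.
Offset 4: leading byte 0xF3 = 11110011 → 4-byte char #2 = F3 B0 8E 92.
Offset 8: leading byte 0xC7 = 11000111 → 2-byte char #3 = C7 99.
Offset 10: leading byte 0xF3 = 11110011 → 4-byte char #4 = F3 A9 8C 9A.
Leading byte 0xF3 = 11110011 matches 11110xxx → 4-byte sequence.
Byte 1: 0xF3 = 11110011, payload 011 (3 bits).
Byte 2: 0xA9 = 10101001 (10xxxxxx ✓), payload 101001.
Byte 3: 0x8C = 10001100 (10xxxxxx ✓), payload 001100.
Byte 4: 0x9A = 10011010 (10xxxxxx ✓), payload 011010.
Concatenate: 011101001001100011010 = 0xE931A (21 bits → U+E931A).

U+E931A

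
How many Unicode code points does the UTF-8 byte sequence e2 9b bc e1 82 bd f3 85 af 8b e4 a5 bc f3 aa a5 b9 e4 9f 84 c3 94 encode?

7

Byte at offset 0: 0xE2 = 11100010 → 3-byte char (#1). Advance 3.
Byte at offset 3: 0xE1 = 11100001 → 3-byte char (#2). Advance 3.
Byte at offset 6: 0xF3 = 11110011 → 4-byte char (#3). Advance 4.
Byte at offset 10: 0xE4 = 11100100 → 3-byte char (#4). Advance 3.
Byte at offset 13: 0xF3 = 11110011 → 4-byte char (#5). Advance 4.
Byte at offset 17: 0xE4 = 11100100 → 3-byte char (#6). Advance 3.
Byte at offset 20: 0xC3 = 11000011 → 2-byte char (#7). Advance 2.
Reached end at offset 22 after 7 code points.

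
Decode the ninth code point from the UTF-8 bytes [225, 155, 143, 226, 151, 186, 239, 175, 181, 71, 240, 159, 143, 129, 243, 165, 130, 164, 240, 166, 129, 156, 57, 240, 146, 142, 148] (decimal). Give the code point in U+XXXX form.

Offset 0: leading byte 0xE1 = 11100001 → 3-byte char #1 = E1 9B 8F.
Offset 3: leading byte 0xE2 = 11100010 → 3-byte char #2 = E2 97 BA.
Offset 6: leading byte 0xEF = 11101111 → 3-byte char #3 = EF AF B5.
Offset 9: leading byte 0x47 = 01000111 → 1-byte char #4 = 47.
Offset 10: leading byte 0xF0 = 11110000 → 4-byte char #5 = F0 9F 8F 81.
Offset 14: leading byte 0xF3 = 11110011 → 4-byte char #6 = F3 A5 82 A4.
Offset 18: leading byte 0xF0 = 11110000 → 4-byte char #7 = F0 A6 81 9C.
Offset 22: leading byte 0x39 = 00111001 → 1-byte char #8 = 39.
Offset 23: leading byte 0xF0 = 11110000 → 4-byte char #9 = F0 92 8E 94.
Leading byte 0xF0 = 11110000 matches 11110xxx → 4-byte sequence.
Byte 1: 0xF0 = 11110000, payload 000 (3 bits).
Byte 2: 0x92 = 10010010 (10xxxxxx ✓), payload 010010.
Byte 3: 0x8E = 10001110 (10xxxxxx ✓), payload 001110.
Byte 4: 0x94 = 10010100 (10xxxxxx ✓), payload 010100.
Concatenate: 000010010001110010100 = 0x12394 (21 bits → U+12394).

U+12394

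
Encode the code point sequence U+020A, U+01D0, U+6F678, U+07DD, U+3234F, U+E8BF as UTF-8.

C8 8A C7 90 F1 AF 99 B8 DF 9D F0 B2 8D 8F EE A2 BF

U+020A: 2-byte form → C8 8A.
U+01D0: 2-byte form → C7 90.
U+6F678: 4-byte form → F1 AF 99 B8.
U+07DD: 2-byte form → DF 9D.
U+3234F: 4-byte form → F0 B2 8D 8F.
U+E8BF: 3-byte form → EE A2 BF.
Concatenated (17 bytes): C8 8A C7 90 F1 AF 99 B8 DF 9D F0 B2 8D 8F EE A2 BF.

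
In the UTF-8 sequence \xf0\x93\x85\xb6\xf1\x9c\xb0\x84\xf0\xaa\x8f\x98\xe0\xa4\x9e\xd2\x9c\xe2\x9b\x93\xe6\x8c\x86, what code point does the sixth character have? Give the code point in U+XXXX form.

Offset 0: leading byte 0xF0 = 11110000 → 4-byte char #1 = F0 93 85 B6.
Offset 4: leading byte 0xF1 = 11110001 → 4-byte char #2 = F1 9C B0 84.
Offset 8: leading byte 0xF0 = 11110000 → 4-byte char #3 = F0 AA 8F 98.
Offset 12: leading byte 0xE0 = 11100000 → 3-byte char #4 = E0 A4 9E.
Offset 15: leading byte 0xD2 = 11010010 → 2-byte char #5 = D2 9C.
Offset 17: leading byte 0xE2 = 11100010 → 3-byte char #6 = E2 9B 93.
Leading byte 0xE2 = 11100010 matches 1110xxxx → 3-byte sequence.
Byte 1: 0xE2 = 11100010, payload 0010 (4 bits).
Byte 2: 0x9B = 10011011 (10xxxxxx ✓), payload 011011.
Byte 3: 0x93 = 10010011 (10xxxxxx ✓), payload 010011.
Concatenate: 0010011011010011 = 0x26D3 (16 bits → U+26D3).

U+26D3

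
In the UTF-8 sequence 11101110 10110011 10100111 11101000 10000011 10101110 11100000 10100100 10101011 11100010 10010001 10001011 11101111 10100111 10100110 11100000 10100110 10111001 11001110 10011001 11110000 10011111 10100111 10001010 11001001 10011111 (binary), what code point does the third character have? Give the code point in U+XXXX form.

Offset 0: leading byte 0xEE = 11101110 → 3-byte char #1 = EE B3 A7.
Offset 3: leading byte 0xE8 = 11101000 → 3-byte char #2 = E8 83 AE.
Offset 6: leading byte 0xE0 = 11100000 → 3-byte char #3 = E0 A4 AB.
Leading byte 0xE0 = 11100000 matches 1110xxxx → 3-byte sequence.
Byte 1: 0xE0 = 11100000, payload 0000 (4 bits).
Byte 2: 0xA4 = 10100100 (10xxxxxx ✓), payload 100100.
Byte 3: 0xAB = 10101011 (10xxxxxx ✓), payload 101011.
Concatenate: 0000100100101011 = 0x92B (16 bits → U+092B).

U+092B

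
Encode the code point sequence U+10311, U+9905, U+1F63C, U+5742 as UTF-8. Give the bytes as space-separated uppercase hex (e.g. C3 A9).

U+10311: 4-byte form → F0 90 8C 91.
U+9905: 3-byte form → E9 A4 85.
U+1F63C: 4-byte form → F0 9F 98 BC.
U+5742: 3-byte form → E5 9D 82.
Concatenated (14 bytes): F0 90 8C 91 E9 A4 85 F0 9F 98 BC E5 9D 82.

F0 90 8C 91 E9 A4 85 F0 9F 98 BC E5 9D 82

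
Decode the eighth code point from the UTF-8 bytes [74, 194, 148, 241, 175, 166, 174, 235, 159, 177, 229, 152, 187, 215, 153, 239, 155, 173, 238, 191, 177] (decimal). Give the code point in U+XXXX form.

U+EFF1

Offset 0: leading byte 0x4A = 01001010 → 1-byte char #1 = 4A.
Offset 1: leading byte 0xC2 = 11000010 → 2-byte char #2 = C2 94.
Offset 3: leading byte 0xF1 = 11110001 → 4-byte char #3 = F1 AF A6 AE.
Offset 7: leading byte 0xEB = 11101011 → 3-byte char #4 = EB 9F B1.
Offset 10: leading byte 0xE5 = 11100101 → 3-byte char #5 = E5 98 BB.
Offset 13: leading byte 0xD7 = 11010111 → 2-byte char #6 = D7 99.
Offset 15: leading byte 0xEF = 11101111 → 3-byte char #7 = EF 9B AD.
Offset 18: leading byte 0xEE = 11101110 → 3-byte char #8 = EE BF B1.
Leading byte 0xEE = 11101110 matches 1110xxxx → 3-byte sequence.
Byte 1: 0xEE = 11101110, payload 1110 (4 bits).
Byte 2: 0xBF = 10111111 (10xxxxxx ✓), payload 111111.
Byte 3: 0xB1 = 10110001 (10xxxxxx ✓), payload 110001.
Concatenate: 1110111111110001 = 0xEFF1 (16 bits → U+EFF1).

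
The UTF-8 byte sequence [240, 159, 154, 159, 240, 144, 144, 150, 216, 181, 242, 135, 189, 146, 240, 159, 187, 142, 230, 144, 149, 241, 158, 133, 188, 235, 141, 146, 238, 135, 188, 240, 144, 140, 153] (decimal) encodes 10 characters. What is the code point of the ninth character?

U+E1FC

Offset 0: leading byte 0xF0 = 11110000 → 4-byte char #1 = F0 9F 9A 9F.
Offset 4: leading byte 0xF0 = 11110000 → 4-byte char #2 = F0 90 90 96.
Offset 8: leading byte 0xD8 = 11011000 → 2-byte char #3 = D8 B5.
Offset 10: leading byte 0xF2 = 11110010 → 4-byte char #4 = F2 87 BD 92.
Offset 14: leading byte 0xF0 = 11110000 → 4-byte char #5 = F0 9F BB 8E.
Offset 18: leading byte 0xE6 = 11100110 → 3-byte char #6 = E6 90 95.
Offset 21: leading byte 0xF1 = 11110001 → 4-byte char #7 = F1 9E 85 BC.
Offset 25: leading byte 0xEB = 11101011 → 3-byte char #8 = EB 8D 92.
Offset 28: leading byte 0xEE = 11101110 → 3-byte char #9 = EE 87 BC.
Leading byte 0xEE = 11101110 matches 1110xxxx → 3-byte sequence.
Byte 1: 0xEE = 11101110, payload 1110 (4 bits).
Byte 2: 0x87 = 10000111 (10xxxxxx ✓), payload 000111.
Byte 3: 0xBC = 10111100 (10xxxxxx ✓), payload 111100.
Concatenate: 1110000111111100 = 0xE1FC (16 bits → U+E1FC).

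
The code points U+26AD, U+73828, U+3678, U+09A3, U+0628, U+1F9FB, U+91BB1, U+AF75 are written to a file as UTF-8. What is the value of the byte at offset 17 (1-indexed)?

1-indexed offset 17 is 0-indexed offset 16.
U+26AD → 3-byte form E2 9A AD at offsets 0–2.
U+73828 → 4-byte form F1 B3 A0 A8 at offsets 3–6.
U+3678 → 3-byte form E3 99 B8 at offsets 7–9.
U+09A3 → 3-byte form E0 A6 A3 at offsets 10–12.
U+0628 → 2-byte form D8 A8 at offsets 13–14.
U+1F9FB → 4-byte form F0 9F A7 BB at offsets 15–18.
Offset 16 falls in char 6's range; it's byte 2 of F0 9F A7 BB = 0x9F.

0x9F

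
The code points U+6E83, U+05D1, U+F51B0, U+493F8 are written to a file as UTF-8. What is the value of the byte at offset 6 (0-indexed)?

0xB5

U+6E83 → 3-byte form E6 BA 83 at offsets 0–2.
U+05D1 → 2-byte form D7 91 at offsets 3–4.
U+F51B0 → 4-byte form F3 B5 86 B0 at offsets 5–8.
Offset 6 falls in char 3's range; it's byte 2 of F3 B5 86 B0 = 0xB5.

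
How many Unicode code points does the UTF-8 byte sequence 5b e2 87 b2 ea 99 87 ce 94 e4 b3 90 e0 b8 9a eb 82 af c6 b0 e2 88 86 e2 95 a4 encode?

10

Byte at offset 0: 0x5B = 01011011 → 1-byte char (#1). Advance 1.
Byte at offset 1: 0xE2 = 11100010 → 3-byte char (#2). Advance 3.
Byte at offset 4: 0xEA = 11101010 → 3-byte char (#3). Advance 3.
Byte at offset 7: 0xCE = 11001110 → 2-byte char (#4). Advance 2.
Byte at offset 9: 0xE4 = 11100100 → 3-byte char (#5). Advance 3.
Byte at offset 12: 0xE0 = 11100000 → 3-byte char (#6). Advance 3.
Byte at offset 15: 0xEB = 11101011 → 3-byte char (#7). Advance 3.
Byte at offset 18: 0xC6 = 11000110 → 2-byte char (#8). Advance 2.
Byte at offset 20: 0xE2 = 11100010 → 3-byte char (#9). Advance 3.
Byte at offset 23: 0xE2 = 11100010 → 3-byte char (#10). Advance 3.
Reached end at offset 26 after 10 code points.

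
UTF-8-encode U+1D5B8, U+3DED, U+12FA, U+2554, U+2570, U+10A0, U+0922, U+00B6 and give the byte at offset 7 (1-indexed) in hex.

1-indexed offset 7 is 0-indexed offset 6.
U+1D5B8 → 4-byte form F0 9D 96 B8 at offsets 0–3.
U+3DED → 3-byte form E3 B7 AD at offsets 4–6.
Offset 6 falls in char 2's range; it's byte 3 of E3 B7 AD = 0xAD.

0xAD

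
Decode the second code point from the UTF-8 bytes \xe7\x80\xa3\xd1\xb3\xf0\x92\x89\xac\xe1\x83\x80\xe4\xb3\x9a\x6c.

Offset 0: leading byte 0xE7 = 11100111 → 3-byte char #1 = E7 80 A3.
Offset 3: leading byte 0xD1 = 11010001 → 2-byte char #2 = D1 B3.
Leading byte 0xD1 = 11010001 matches 110xxxxx → 2-byte sequence.
Byte 1: 0xD1 = 11010001, payload 10001 (5 bits).
Byte 2: 0xB3 = 10110011 (10xxxxxx ✓), payload 110011.
Concatenate: 10001110011 = 0x473 (11 bits → U+0473).

U+0473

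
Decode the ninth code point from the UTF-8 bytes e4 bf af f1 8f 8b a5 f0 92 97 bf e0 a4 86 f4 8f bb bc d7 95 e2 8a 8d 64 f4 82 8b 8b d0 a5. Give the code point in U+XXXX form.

U+1022CB

Offset 0: leading byte 0xE4 = 11100100 → 3-byte char #1 = E4 BF AF.
Offset 3: leading byte 0xF1 = 11110001 → 4-byte char #2 = F1 8F 8B A5.
Offset 7: leading byte 0xF0 = 11110000 → 4-byte char #3 = F0 92 97 BF.
Offset 11: leading byte 0xE0 = 11100000 → 3-byte char #4 = E0 A4 86.
Offset 14: leading byte 0xF4 = 11110100 → 4-byte char #5 = F4 8F BB BC.
Offset 18: leading byte 0xD7 = 11010111 → 2-byte char #6 = D7 95.
Offset 20: leading byte 0xE2 = 11100010 → 3-byte char #7 = E2 8A 8D.
Offset 23: leading byte 0x64 = 01100100 → 1-byte char #8 = 64.
Offset 24: leading byte 0xF4 = 11110100 → 4-byte char #9 = F4 82 8B 8B.
Leading byte 0xF4 = 11110100 matches 11110xxx → 4-byte sequence.
Byte 1: 0xF4 = 11110100, payload 100 (3 bits).
Byte 2: 0x82 = 10000010 (10xxxxxx ✓), payload 000010.
Byte 3: 0x8B = 10001011 (10xxxxxx ✓), payload 001011.
Byte 4: 0x8B = 10001011 (10xxxxxx ✓), payload 001011.
Concatenate: 100000010001011001011 = 0x1022CB (21 bits → U+1022CB).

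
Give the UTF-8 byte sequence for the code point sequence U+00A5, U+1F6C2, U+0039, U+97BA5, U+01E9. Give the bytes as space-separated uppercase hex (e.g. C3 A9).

C2 A5 F0 9F 9B 82 39 F2 97 AE A5 C7 A9

U+00A5: 2-byte form → C2 A5.
U+1F6C2: 4-byte form → F0 9F 9B 82.
U+0039: 1-byte form → 39.
U+97BA5: 4-byte form → F2 97 AE A5.
U+01E9: 2-byte form → C7 A9.
Concatenated (13 bytes): C2 A5 F0 9F 9B 82 39 F2 97 AE A5 C7 A9.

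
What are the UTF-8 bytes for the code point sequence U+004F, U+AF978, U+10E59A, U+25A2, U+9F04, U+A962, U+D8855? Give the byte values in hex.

U+004F: 1-byte form → 4F.
U+AF978: 4-byte form → F2 AF A5 B8.
U+10E59A: 4-byte form → F4 8E 96 9A.
U+25A2: 3-byte form → E2 96 A2.
U+9F04: 3-byte form → E9 BC 84.
U+A962: 3-byte form → EA A5 A2.
U+D8855: 4-byte form → F3 98 A1 95.
Concatenated (22 bytes): 4F F2 AF A5 B8 F4 8E 96 9A E2 96 A2 E9 BC 84 EA A5 A2 F3 98 A1 95.

4F F2 AF A5 B8 F4 8E 96 9A E2 96 A2 E9 BC 84 EA A5 A2 F3 98 A1 95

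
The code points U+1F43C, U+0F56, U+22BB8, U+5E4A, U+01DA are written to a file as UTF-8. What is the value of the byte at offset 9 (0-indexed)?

U+1F43C → 4-byte form F0 9F 90 BC at offsets 0–3.
U+0F56 → 3-byte form E0 BD 96 at offsets 4–6.
U+22BB8 → 4-byte form F0 A2 AE B8 at offsets 7–10.
Offset 9 falls in char 3's range; it's byte 3 of F0 A2 AE B8 = 0xAE.

0xAE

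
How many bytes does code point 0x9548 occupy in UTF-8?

U+9548 = 0x9548. UTF-8 uses 1 byte below 0x80, 2 below 0x800, 3 below 0x10000, 4 up to 0x10FFFF. 0x9548 is in U+0800–U+FFFF → 3 bytes.

3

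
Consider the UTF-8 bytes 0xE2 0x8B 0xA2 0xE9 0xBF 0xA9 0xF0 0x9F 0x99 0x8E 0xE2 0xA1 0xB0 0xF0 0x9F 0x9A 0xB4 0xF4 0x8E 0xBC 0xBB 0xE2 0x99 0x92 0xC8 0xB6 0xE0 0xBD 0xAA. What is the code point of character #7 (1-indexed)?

U+2652

Offset 0: leading byte 0xE2 = 11100010 → 3-byte char #1 = E2 8B A2.
Offset 3: leading byte 0xE9 = 11101001 → 3-byte char #2 = E9 BF A9.
Offset 6: leading byte 0xF0 = 11110000 → 4-byte char #3 = F0 9F 99 8E.
Offset 10: leading byte 0xE2 = 11100010 → 3-byte char #4 = E2 A1 B0.
Offset 13: leading byte 0xF0 = 11110000 → 4-byte char #5 = F0 9F 9A B4.
Offset 17: leading byte 0xF4 = 11110100 → 4-byte char #6 = F4 8E BC BB.
Offset 21: leading byte 0xE2 = 11100010 → 3-byte char #7 = E2 99 92.
Leading byte 0xE2 = 11100010 matches 1110xxxx → 3-byte sequence.
Byte 1: 0xE2 = 11100010, payload 0010 (4 bits).
Byte 2: 0x99 = 10011001 (10xxxxxx ✓), payload 011001.
Byte 3: 0x92 = 10010010 (10xxxxxx ✓), payload 010010.
Concatenate: 0010011001010010 = 0x2652 (16 bits → U+2652).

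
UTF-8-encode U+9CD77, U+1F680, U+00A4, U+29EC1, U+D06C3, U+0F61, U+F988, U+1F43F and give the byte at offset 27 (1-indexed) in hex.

1-indexed offset 27 is 0-indexed offset 26.
U+9CD77 → 4-byte form F2 9C B5 B7 at offsets 0–3.
U+1F680 → 4-byte form F0 9F 9A 80 at offsets 4–7.
U+00A4 → 2-byte form C2 A4 at offsets 8–9.
U+29EC1 → 4-byte form F0 A9 BB 81 at offsets 10–13.
U+D06C3 → 4-byte form F3 90 9B 83 at offsets 14–17.
U+0F61 → 3-byte form E0 BD A1 at offsets 18–20.
U+F988 → 3-byte form EF A6 88 at offsets 21–23.
U+1F43F → 4-byte form F0 9F 90 BF at offsets 24–27.
Offset 26 falls in char 8's range; it's byte 3 of F0 9F 90 BF = 0x90.

0x90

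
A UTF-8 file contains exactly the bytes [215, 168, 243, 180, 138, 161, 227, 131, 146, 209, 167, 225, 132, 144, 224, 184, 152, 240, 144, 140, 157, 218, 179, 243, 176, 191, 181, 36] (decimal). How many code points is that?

10

Byte at offset 0: 0xD7 = 11010111 → 2-byte char (#1). Advance 2.
Byte at offset 2: 0xF3 = 11110011 → 4-byte char (#2). Advance 4.
Byte at offset 6: 0xE3 = 11100011 → 3-byte char (#3). Advance 3.
Byte at offset 9: 0xD1 = 11010001 → 2-byte char (#4). Advance 2.
Byte at offset 11: 0xE1 = 11100001 → 3-byte char (#5). Advance 3.
Byte at offset 14: 0xE0 = 11100000 → 3-byte char (#6). Advance 3.
Byte at offset 17: 0xF0 = 11110000 → 4-byte char (#7). Advance 4.
Byte at offset 21: 0xDA = 11011010 → 2-byte char (#8). Advance 2.
Byte at offset 23: 0xF3 = 11110011 → 4-byte char (#9). Advance 4.
Byte at offset 27: 0x24 = 00100100 → 1-byte char (#10). Advance 1.
Reached end at offset 28 after 10 code points.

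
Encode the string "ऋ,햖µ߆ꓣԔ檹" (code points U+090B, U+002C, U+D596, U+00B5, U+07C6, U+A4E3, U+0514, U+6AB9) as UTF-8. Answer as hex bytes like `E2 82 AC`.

U+090B: 3-byte form → E0 A4 8B.
U+002C: 1-byte form → 2C.
U+D596: 3-byte form → ED 96 96.
U+00B5: 2-byte form → C2 B5.
U+07C6: 2-byte form → DF 86.
U+A4E3: 3-byte form → EA 93 A3.
U+0514: 2-byte form → D4 94.
U+6AB9: 3-byte form → E6 AA B9.
Concatenated (19 bytes): E0 A4 8B 2C ED 96 96 C2 B5 DF 86 EA 93 A3 D4 94 E6 AA B9.

E0 A4 8B 2C ED 96 96 C2 B5 DF 86 EA 93 A3 D4 94 E6 AA B9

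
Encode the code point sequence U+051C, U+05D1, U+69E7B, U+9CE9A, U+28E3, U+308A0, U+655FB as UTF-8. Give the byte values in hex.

D4 9C D7 91 F1 A9 B9 BB F2 9C BA 9A E2 A3 A3 F0 B0 A2 A0 F1 A5 97 BB

U+051C: 2-byte form → D4 9C.
U+05D1: 2-byte form → D7 91.
U+69E7B: 4-byte form → F1 A9 B9 BB.
U+9CE9A: 4-byte form → F2 9C BA 9A.
U+28E3: 3-byte form → E2 A3 A3.
U+308A0: 4-byte form → F0 B0 A2 A0.
U+655FB: 4-byte form → F1 A5 97 BB.
Concatenated (23 bytes): D4 9C D7 91 F1 A9 B9 BB F2 9C BA 9A E2 A3 A3 F0 B0 A2 A0 F1 A5 97 BB.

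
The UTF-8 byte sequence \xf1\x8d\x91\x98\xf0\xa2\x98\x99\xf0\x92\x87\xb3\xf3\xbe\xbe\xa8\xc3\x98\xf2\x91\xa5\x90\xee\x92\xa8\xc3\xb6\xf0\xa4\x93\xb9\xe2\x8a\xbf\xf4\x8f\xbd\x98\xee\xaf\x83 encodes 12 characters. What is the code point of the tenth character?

U+22BF

Offset 0: leading byte 0xF1 = 11110001 → 4-byte char #1 = F1 8D 91 98.
Offset 4: leading byte 0xF0 = 11110000 → 4-byte char #2 = F0 A2 98 99.
Offset 8: leading byte 0xF0 = 11110000 → 4-byte char #3 = F0 92 87 B3.
Offset 12: leading byte 0xF3 = 11110011 → 4-byte char #4 = F3 BE BE A8.
Offset 16: leading byte 0xC3 = 11000011 → 2-byte char #5 = C3 98.
Offset 18: leading byte 0xF2 = 11110010 → 4-byte char #6 = F2 91 A5 90.
Offset 22: leading byte 0xEE = 11101110 → 3-byte char #7 = EE 92 A8.
Offset 25: leading byte 0xC3 = 11000011 → 2-byte char #8 = C3 B6.
Offset 27: leading byte 0xF0 = 11110000 → 4-byte char #9 = F0 A4 93 B9.
Offset 31: leading byte 0xE2 = 11100010 → 3-byte char #10 = E2 8A BF.
Leading byte 0xE2 = 11100010 matches 1110xxxx → 3-byte sequence.
Byte 1: 0xE2 = 11100010, payload 0010 (4 bits).
Byte 2: 0x8A = 10001010 (10xxxxxx ✓), payload 001010.
Byte 3: 0xBF = 10111111 (10xxxxxx ✓), payload 111111.
Concatenate: 0010001010111111 = 0x22BF (16 bits → U+22BF).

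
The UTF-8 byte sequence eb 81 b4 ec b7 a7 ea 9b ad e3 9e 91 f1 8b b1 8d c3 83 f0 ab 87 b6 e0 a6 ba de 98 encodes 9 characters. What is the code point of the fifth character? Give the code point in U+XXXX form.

Offset 0: leading byte 0xEB = 11101011 → 3-byte char #1 = EB 81 B4.
Offset 3: leading byte 0xEC = 11101100 → 3-byte char #2 = EC B7 A7.
Offset 6: leading byte 0xEA = 11101010 → 3-byte char #3 = EA 9B AD.
Offset 9: leading byte 0xE3 = 11100011 → 3-byte char #4 = E3 9E 91.
Offset 12: leading byte 0xF1 = 11110001 → 4-byte char #5 = F1 8B B1 8D.
Leading byte 0xF1 = 11110001 matches 11110xxx → 4-byte sequence.
Byte 1: 0xF1 = 11110001, payload 001 (3 bits).
Byte 2: 0x8B = 10001011 (10xxxxxx ✓), payload 001011.
Byte 3: 0xB1 = 10110001 (10xxxxxx ✓), payload 110001.
Byte 4: 0x8D = 10001101 (10xxxxxx ✓), payload 001101.
Concatenate: 001001011110001001101 = 0x4BC4D (21 bits → U+4BC4D).

U+4BC4D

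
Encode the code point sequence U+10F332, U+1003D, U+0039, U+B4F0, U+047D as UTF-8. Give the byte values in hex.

U+10F332: 4-byte form → F4 8F 8C B2.
U+1003D: 4-byte form → F0 90 80 BD.
U+0039: 1-byte form → 39.
U+B4F0: 3-byte form → EB 93 B0.
U+047D: 2-byte form → D1 BD.
Concatenated (14 bytes): F4 8F 8C B2 F0 90 80 BD 39 EB 93 B0 D1 BD.

F4 8F 8C B2 F0 90 80 BD 39 EB 93 B0 D1 BD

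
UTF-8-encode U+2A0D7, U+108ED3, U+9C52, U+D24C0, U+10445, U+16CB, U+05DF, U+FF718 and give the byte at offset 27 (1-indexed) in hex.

1-indexed offset 27 is 0-indexed offset 26.
U+2A0D7 → 4-byte form F0 AA 83 97 at offsets 0–3.
U+108ED3 → 4-byte form F4 88 BB 93 at offsets 4–7.
U+9C52 → 3-byte form E9 B1 92 at offsets 8–10.
U+D24C0 → 4-byte form F3 92 93 80 at offsets 11–14.
U+10445 → 4-byte form F0 90 91 85 at offsets 15–18.
U+16CB → 3-byte form E1 9B 8B at offsets 19–21.
U+05DF → 2-byte form D7 9F at offsets 22–23.
U+FF718 → 4-byte form F3 BF 9C 98 at offsets 24–27.
Offset 26 falls in char 8's range; it's byte 3 of F3 BF 9C 98 = 0x9C.

0x9C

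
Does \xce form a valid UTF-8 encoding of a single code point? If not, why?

Leading byte 0xCE = 11001110 → 2-byte form, but only 1 byte is present.

invalid (sequence truncated)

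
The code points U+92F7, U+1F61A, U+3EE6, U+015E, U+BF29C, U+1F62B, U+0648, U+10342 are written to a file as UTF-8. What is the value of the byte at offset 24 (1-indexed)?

0x90

1-indexed offset 24 is 0-indexed offset 23.
U+92F7 → 3-byte form E9 8B B7 at offsets 0–2.
U+1F61A → 4-byte form F0 9F 98 9A at offsets 3–6.
U+3EE6 → 3-byte form E3 BB A6 at offsets 7–9.
U+015E → 2-byte form C5 9E at offsets 10–11.
U+BF29C → 4-byte form F2 BF 8A 9C at offsets 12–15.
U+1F62B → 4-byte form F0 9F 98 AB at offsets 16–19.
U+0648 → 2-byte form D9 88 at offsets 20–21.
U+10342 → 4-byte form F0 90 8D 82 at offsets 22–25.
Offset 23 falls in char 8's range; it's byte 2 of F0 90 8D 82 = 0x90.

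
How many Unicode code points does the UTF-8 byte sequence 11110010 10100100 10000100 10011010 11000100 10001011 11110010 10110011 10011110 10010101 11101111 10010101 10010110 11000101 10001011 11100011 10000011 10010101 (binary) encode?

Byte at offset 0: 0xF2 = 11110010 → 4-byte char (#1). Advance 4.
Byte at offset 4: 0xC4 = 11000100 → 2-byte char (#2). Advance 2.
Byte at offset 6: 0xF2 = 11110010 → 4-byte char (#3). Advance 4.
Byte at offset 10: 0xEF = 11101111 → 3-byte char (#4). Advance 3.
Byte at offset 13: 0xC5 = 11000101 → 2-byte char (#5). Advance 2.
Byte at offset 15: 0xE3 = 11100011 → 3-byte char (#6). Advance 3.
Reached end at offset 18 after 6 code points.

6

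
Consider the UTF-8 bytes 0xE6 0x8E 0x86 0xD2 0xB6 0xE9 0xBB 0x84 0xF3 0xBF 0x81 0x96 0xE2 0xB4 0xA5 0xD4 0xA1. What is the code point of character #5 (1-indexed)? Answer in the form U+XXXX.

Offset 0: leading byte 0xE6 = 11100110 → 3-byte char #1 = E6 8E 86.
Offset 3: leading byte 0xD2 = 11010010 → 2-byte char #2 = D2 B6.
Offset 5: leading byte 0xE9 = 11101001 → 3-byte char #3 = E9 BB 84.
Offset 8: leading byte 0xF3 = 11110011 → 4-byte char #4 = F3 BF 81 96.
Offset 12: leading byte 0xE2 = 11100010 → 3-byte char #5 = E2 B4 A5.
Leading byte 0xE2 = 11100010 matches 1110xxxx → 3-byte sequence.
Byte 1: 0xE2 = 11100010, payload 0010 (4 bits).
Byte 2: 0xB4 = 10110100 (10xxxxxx ✓), payload 110100.
Byte 3: 0xA5 = 10100101 (10xxxxxx ✓), payload 100101.
Concatenate: 0010110100100101 = 0x2D25 (16 bits → U+2D25).

U+2D25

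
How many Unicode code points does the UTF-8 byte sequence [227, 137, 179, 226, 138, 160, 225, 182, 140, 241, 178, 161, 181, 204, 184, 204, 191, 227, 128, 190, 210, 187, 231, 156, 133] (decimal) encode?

Byte at offset 0: 0xE3 = 11100011 → 3-byte char (#1). Advance 3.
Byte at offset 3: 0xE2 = 11100010 → 3-byte char (#2). Advance 3.
Byte at offset 6: 0xE1 = 11100001 → 3-byte char (#3). Advance 3.
Byte at offset 9: 0xF1 = 11110001 → 4-byte char (#4). Advance 4.
Byte at offset 13: 0xCC = 11001100 → 2-byte char (#5). Advance 2.
Byte at offset 15: 0xCC = 11001100 → 2-byte char (#6). Advance 2.
Byte at offset 17: 0xE3 = 11100011 → 3-byte char (#7). Advance 3.
Byte at offset 20: 0xD2 = 11010010 → 2-byte char (#8). Advance 2.
Byte at offset 22: 0xE7 = 11100111 → 3-byte char (#9). Advance 3.
Reached end at offset 25 after 9 code points.

9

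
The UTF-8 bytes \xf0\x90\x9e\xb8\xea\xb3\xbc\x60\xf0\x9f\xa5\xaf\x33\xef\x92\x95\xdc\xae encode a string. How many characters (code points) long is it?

Byte at offset 0: 0xF0 = 11110000 → 4-byte char (#1). Advance 4.
Byte at offset 4: 0xEA = 11101010 → 3-byte char (#2). Advance 3.
Byte at offset 7: 0x60 = 01100000 → 1-byte char (#3). Advance 1.
Byte at offset 8: 0xF0 = 11110000 → 4-byte char (#4). Advance 4.
Byte at offset 12: 0x33 = 00110011 → 1-byte char (#5). Advance 1.
Byte at offset 13: 0xEF = 11101111 → 3-byte char (#6). Advance 3.
Byte at offset 16: 0xDC = 11011100 → 2-byte char (#7). Advance 2.
Reached end at offset 18 after 7 code points.

7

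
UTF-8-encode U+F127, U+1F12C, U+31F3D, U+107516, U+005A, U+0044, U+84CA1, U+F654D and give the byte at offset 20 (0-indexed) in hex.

U+F127 → 3-byte form EF 84 A7 at offsets 0–2.
U+1F12C → 4-byte form F0 9F 84 AC at offsets 3–6.
U+31F3D → 4-byte form F0 B1 BC BD at offsets 7–10.
U+107516 → 4-byte form F4 87 94 96 at offsets 11–14.
U+005A → 1-byte form 5A at offsets 15–15.
U+0044 → 1-byte form 44 at offsets 16–16.
U+84CA1 → 4-byte form F2 84 B2 A1 at offsets 17–20.
Offset 20 falls in char 7's range; it's byte 4 of F2 84 B2 A1 = 0xA1.

0xA1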